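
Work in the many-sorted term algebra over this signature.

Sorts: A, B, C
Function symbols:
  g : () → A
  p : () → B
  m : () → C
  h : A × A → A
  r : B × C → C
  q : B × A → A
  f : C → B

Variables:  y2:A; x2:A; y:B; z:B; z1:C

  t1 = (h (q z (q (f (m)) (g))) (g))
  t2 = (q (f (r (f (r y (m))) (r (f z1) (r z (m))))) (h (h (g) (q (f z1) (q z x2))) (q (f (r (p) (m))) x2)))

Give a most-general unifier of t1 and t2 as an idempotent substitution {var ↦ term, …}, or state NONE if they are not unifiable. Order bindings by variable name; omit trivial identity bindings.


head clash or occurs-check failure — not unifiable

NONE (not unifiable)


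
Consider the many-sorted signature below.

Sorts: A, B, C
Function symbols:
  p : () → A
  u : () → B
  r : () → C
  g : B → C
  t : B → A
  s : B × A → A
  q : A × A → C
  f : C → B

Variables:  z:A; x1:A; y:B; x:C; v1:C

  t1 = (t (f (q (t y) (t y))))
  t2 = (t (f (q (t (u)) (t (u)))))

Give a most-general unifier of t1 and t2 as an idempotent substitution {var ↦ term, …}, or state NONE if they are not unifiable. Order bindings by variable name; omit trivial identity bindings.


{y ↦ (u)}


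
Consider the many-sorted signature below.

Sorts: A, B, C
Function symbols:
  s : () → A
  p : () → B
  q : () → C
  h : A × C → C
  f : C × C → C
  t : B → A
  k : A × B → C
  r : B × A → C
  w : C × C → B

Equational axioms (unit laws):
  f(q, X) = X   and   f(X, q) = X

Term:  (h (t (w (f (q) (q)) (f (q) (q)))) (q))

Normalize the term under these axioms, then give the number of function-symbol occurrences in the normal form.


size = 6

1. (h (t (w (f (q) (q)) (f (q) (q)))) (q))  →  (h (t (w (q) (f (q) (q)))) (q))
2. (h (t (w (q) (f (q) (q)))) (q))  →  (h (t (w (q) (q))) (q))
normal form: (h (t (w (q) (q))) (q))


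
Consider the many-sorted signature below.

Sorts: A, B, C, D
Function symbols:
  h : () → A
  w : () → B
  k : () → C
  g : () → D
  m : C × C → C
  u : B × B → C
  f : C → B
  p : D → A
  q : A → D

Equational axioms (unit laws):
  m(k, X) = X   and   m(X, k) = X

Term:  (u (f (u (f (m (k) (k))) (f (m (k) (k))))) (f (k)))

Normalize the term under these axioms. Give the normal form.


1. (u (f (u (f (m (k) (k))) (f (m (k) (k))))) (f (k)))  →  (u (f (u (f (k)) (f (m (k) (k))))) (f (k)))
2. (u (f (u (f (k)) (f (m (k) (k))))) (f (k)))  →  (u (f (u (f (k)) (f (k)))) (f (k)))

normal form = (u (f (u (f (k)) (f (k)))) (f (k)))


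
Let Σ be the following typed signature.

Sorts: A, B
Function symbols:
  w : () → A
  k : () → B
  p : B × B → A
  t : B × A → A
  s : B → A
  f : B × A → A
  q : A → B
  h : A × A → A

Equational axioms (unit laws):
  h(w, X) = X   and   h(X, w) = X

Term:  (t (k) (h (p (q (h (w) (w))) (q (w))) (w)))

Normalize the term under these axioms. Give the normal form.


1. (t (k) (h (p (q (h (w) (w))) (q (w))) (w)))  →  (t (k) (p (q (h (w) (w))) (q (w))))
2. (t (k) (p (q (h (w) (w))) (q (w))))  →  (t (k) (p (q (w)) (q (w))))

normal form = (t (k) (p (q (w)) (q (w))))


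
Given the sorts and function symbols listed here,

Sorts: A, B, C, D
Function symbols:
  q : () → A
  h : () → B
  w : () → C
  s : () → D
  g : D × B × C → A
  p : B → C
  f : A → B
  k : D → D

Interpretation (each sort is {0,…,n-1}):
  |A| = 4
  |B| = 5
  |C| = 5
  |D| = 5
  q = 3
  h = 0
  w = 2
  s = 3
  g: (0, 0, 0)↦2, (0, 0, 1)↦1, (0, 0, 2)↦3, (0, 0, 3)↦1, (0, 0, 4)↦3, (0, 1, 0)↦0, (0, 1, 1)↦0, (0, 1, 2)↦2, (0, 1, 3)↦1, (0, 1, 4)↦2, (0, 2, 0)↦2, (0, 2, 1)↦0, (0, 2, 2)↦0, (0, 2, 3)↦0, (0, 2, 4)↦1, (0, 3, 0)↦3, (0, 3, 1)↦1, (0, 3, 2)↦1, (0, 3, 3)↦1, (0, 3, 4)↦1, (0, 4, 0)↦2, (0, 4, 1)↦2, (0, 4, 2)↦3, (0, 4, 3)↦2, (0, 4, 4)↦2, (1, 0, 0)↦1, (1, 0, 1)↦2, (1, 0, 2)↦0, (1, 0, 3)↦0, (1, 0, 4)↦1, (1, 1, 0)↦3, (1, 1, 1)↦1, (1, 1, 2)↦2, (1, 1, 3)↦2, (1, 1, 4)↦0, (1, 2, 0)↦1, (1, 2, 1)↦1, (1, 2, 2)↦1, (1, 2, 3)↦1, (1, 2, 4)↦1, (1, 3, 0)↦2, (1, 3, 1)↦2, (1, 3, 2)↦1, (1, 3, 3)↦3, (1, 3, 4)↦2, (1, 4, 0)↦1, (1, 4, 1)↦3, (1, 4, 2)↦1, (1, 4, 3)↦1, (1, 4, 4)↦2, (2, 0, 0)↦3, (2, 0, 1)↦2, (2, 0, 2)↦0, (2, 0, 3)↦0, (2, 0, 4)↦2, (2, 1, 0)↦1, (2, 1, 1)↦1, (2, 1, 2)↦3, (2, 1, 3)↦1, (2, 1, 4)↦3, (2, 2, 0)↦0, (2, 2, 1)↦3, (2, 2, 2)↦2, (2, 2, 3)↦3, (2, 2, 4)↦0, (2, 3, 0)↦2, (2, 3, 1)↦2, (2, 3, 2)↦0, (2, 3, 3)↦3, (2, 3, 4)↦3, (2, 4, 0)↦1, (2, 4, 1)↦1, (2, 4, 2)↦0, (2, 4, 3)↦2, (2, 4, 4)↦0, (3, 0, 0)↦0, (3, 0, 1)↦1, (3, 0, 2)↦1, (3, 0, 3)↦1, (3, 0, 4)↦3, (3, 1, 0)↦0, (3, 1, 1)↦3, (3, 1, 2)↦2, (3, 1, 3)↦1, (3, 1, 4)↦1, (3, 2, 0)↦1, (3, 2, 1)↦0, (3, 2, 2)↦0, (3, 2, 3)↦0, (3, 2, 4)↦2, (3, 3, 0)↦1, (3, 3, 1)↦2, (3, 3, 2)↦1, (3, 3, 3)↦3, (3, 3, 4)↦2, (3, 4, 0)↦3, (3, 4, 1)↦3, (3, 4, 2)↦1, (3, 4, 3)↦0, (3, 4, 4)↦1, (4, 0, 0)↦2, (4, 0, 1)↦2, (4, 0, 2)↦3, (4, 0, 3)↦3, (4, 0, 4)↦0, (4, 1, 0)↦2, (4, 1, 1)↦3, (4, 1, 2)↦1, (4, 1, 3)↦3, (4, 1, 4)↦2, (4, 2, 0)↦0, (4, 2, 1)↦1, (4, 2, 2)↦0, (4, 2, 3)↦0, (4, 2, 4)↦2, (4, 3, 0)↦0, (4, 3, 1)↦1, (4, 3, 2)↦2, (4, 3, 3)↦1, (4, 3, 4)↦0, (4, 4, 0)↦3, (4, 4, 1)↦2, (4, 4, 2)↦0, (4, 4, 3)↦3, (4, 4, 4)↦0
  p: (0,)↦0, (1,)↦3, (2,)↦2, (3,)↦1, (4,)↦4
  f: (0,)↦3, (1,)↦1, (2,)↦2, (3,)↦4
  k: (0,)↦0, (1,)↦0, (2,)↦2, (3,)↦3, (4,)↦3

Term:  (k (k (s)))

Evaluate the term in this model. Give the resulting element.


  s = 3
  (k (s)) = k(3,) = 3
  (k (k (s))) = k(3,) = 3

value = 3


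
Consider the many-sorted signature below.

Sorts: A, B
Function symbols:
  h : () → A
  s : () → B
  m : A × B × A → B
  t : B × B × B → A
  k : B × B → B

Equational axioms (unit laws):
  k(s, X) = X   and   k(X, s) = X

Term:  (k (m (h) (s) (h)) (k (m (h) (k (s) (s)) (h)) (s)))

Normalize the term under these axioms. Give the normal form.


1. (k (m (h) (s) (h)) (k (m (h) (k (s) (s)) (h)) (s)))  →  (k (m (h) (s) (h)) (m (h) (k (s) (s)) (h)))
2. (k (m (h) (s) (h)) (m (h) (k (s) (s)) (h)))  →  (k (m (h) (s) (h)) (m (h) (s) (h)))

normal form = (k (m (h) (s) (h)) (m (h) (s) (h)))


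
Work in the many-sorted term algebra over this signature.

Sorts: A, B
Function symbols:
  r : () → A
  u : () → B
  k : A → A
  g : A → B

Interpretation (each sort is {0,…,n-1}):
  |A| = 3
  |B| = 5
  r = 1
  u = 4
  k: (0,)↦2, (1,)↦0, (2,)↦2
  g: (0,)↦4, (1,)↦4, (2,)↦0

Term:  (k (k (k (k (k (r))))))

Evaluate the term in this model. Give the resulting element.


value = 2

  r = 1
  (k (r)) = k(1,) = 0
  (k (k (r))) = k(0,) = 2
  (k (k (k (r)))) = k(2,) = 2
  (k (k (k (k (r))))) = k(2,) = 2
  (k (k (k (k (k (r)))))) = k(2,) = 2


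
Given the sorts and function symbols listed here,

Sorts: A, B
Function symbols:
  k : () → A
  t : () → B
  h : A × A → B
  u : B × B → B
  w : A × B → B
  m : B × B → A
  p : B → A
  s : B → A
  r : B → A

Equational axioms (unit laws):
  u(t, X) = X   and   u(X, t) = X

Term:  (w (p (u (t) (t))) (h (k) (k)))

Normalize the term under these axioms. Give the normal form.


1. (w (p (u (t) (t))) (h (k) (k)))  →  (w (p (t)) (h (k) (k)))

normal form = (w (p (t)) (h (k) (k)))


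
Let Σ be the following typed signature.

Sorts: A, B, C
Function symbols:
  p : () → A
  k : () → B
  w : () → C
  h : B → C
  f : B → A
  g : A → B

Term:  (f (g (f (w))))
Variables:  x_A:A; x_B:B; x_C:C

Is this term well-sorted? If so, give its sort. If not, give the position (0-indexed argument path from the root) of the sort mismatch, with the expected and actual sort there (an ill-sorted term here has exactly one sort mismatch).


ill-sorted at position [0, 0, 0]: expected B, got C

      (w) : C
    (f (w)) : ✗ arg 0 at [0, 0, 0] has sort C, expected B


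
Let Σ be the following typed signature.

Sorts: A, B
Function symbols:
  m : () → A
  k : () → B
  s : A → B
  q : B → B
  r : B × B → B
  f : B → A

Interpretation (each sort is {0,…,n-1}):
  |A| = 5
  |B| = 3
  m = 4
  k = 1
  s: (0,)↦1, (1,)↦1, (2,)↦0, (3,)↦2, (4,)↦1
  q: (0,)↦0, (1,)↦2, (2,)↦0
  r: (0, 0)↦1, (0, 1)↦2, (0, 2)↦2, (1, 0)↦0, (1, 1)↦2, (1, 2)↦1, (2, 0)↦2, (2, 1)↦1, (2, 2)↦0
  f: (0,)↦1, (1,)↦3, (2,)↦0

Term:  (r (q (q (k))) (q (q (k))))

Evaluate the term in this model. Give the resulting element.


  k = 1
  (q (k)) = q(1,) = 2
  (q (q (k))) = q(2,) = 0
  k = 1
  (q (k)) = q(1,) = 2
  (q (q (k))) = q(2,) = 0
  (r (q (q (k))) (q (q (k)))) = r(0, 0) = 1

value = 1


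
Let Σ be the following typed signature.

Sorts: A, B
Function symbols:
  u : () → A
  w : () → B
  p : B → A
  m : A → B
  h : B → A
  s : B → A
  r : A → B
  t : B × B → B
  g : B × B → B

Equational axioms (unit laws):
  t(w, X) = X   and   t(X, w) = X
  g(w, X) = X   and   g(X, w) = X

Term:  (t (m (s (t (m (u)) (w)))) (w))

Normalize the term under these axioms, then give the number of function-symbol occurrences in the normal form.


1. (t (m (s (t (m (u)) (w)))) (w))  →  (m (s (t (m (u)) (w))))
2. (m (s (t (m (u)) (w))))  →  (m (s (m (u))))
normal form: (m (s (m (u))))

size = 4


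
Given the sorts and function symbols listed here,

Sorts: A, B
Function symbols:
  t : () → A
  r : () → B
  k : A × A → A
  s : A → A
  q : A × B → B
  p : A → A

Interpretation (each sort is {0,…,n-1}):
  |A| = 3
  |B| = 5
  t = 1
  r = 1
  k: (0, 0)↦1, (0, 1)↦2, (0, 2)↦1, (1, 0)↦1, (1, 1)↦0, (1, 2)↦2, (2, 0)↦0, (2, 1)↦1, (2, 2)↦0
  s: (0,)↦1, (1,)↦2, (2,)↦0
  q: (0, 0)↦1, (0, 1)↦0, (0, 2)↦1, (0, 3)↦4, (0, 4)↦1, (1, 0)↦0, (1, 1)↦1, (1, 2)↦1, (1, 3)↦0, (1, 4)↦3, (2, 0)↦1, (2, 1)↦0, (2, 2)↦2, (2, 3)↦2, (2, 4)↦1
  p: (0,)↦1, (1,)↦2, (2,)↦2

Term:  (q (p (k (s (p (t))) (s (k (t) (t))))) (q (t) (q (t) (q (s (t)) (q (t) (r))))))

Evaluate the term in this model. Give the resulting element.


  t = 1
  (p (t)) = p(1,) = 2
  (s (p (t))) = s(2,) = 0
  t = 1
  t = 1
  (k (t) (t)) = k(1, 1) = 0
  (s (k (t) (t))) = s(0,) = 1
  (k (s (p (t))) (s (k (t) (t)))) = k(0, 1) = 2
  (p (k (s (p (t))) (s (k (t) (t))))) = p(2,) = 2
  t = 1
  t = 1
  t = 1
  (s (t)) = s(1,) = 2
  t = 1
  r = 1
  (q (t) (r)) = q(1, 1) = 1
  (q (s (t)) (q (t) (r))) = q(2, 1) = 0
  (q (t) (q (s (t)) (q (t) (r)))) = q(1, 0) = 0
  (q (t) (q (t) (q (s (t)) (q (t) (r))))) = q(1, 0) = 0
  (q (p (k (s (p (t))) (s (k (t) (t))))) (q (t) (q (t) (q (s (t)) (q (t) (r)))))) = q(2, 0) = 1

value = 1


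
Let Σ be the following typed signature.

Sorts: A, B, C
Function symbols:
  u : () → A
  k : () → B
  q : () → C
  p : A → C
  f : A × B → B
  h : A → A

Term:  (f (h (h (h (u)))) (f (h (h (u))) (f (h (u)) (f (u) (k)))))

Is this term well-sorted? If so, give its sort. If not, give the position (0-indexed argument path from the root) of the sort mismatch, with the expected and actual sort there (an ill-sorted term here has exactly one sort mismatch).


        (u) : A
      (h (u)) : A
    (h (h (u))) : A
  (h (h (h (u)))) : A
        (u) : A
      (h (u)) : A
    (h (h (u))) : A
        (u) : A
      (h (u)) : A
        (u) : A
        (k) : B
      (f (u) (k)) : B
    (f (h (u)) (f (u) (k))) : B
  (f (h (h (u))) (f (h (u)) (f (u) (k)))) : B
(f (h (h (h (u)))) (f (h (h (u))) (f (h (u)) (f (u) (k))))) : B

well-sorted; sort = B


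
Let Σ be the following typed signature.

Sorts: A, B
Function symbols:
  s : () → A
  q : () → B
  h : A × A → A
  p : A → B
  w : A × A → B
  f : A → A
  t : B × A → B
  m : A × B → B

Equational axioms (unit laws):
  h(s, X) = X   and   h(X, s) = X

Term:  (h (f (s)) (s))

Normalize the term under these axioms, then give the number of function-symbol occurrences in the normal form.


1. (h (f (s)) (s))  →  (f (s))
normal form: (f (s))

size = 2


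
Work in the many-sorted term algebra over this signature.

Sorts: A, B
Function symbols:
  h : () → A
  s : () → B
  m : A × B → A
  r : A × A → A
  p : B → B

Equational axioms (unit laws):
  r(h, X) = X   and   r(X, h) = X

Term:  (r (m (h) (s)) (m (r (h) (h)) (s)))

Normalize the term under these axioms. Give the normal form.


1. (r (m (h) (s)) (m (r (h) (h)) (s)))  →  (r (m (h) (s)) (m (h) (s)))

normal form = (r (m (h) (s)) (m (h) (s)))


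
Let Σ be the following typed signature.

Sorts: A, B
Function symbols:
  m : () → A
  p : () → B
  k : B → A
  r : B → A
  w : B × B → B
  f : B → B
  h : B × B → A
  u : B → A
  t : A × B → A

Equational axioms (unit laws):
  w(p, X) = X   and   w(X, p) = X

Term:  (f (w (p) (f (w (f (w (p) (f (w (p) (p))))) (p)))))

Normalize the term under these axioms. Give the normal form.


1. (f (w (p) (f (w (f (w (p) (f (w (p) (p))))) (p)))))  →  (f (f (w (f (w (p) (f (w (p) (p))))) (p))))
2. (f (f (w (f (w (p) (f (w (p) (p))))) (p))))  →  (f (f (f (w (p) (f (w (p) (p)))))))
3. (f (f (f (w (p) (f (w (p) (p)))))))  →  (f (f (f (f (w (p) (p))))))
4. (f (f (f (f (w (p) (p))))))  →  (f (f (f (f (p)))))

normal form = (f (f (f (f (p)))))


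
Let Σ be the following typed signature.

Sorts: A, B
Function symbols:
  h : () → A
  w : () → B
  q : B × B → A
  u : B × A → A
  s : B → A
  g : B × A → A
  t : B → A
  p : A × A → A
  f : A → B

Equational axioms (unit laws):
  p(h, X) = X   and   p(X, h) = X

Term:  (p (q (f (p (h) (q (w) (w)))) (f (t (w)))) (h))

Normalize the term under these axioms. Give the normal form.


1. (p (q (f (p (h) (q (w) (w)))) (f (t (w)))) (h))  →  (q (f (p (h) (q (w) (w)))) (f (t (w))))
2. (q (f (p (h) (q (w) (w)))) (f (t (w))))  →  (q (f (q (w) (w))) (f (t (w))))

normal form = (q (f (q (w) (w))) (f (t (w))))


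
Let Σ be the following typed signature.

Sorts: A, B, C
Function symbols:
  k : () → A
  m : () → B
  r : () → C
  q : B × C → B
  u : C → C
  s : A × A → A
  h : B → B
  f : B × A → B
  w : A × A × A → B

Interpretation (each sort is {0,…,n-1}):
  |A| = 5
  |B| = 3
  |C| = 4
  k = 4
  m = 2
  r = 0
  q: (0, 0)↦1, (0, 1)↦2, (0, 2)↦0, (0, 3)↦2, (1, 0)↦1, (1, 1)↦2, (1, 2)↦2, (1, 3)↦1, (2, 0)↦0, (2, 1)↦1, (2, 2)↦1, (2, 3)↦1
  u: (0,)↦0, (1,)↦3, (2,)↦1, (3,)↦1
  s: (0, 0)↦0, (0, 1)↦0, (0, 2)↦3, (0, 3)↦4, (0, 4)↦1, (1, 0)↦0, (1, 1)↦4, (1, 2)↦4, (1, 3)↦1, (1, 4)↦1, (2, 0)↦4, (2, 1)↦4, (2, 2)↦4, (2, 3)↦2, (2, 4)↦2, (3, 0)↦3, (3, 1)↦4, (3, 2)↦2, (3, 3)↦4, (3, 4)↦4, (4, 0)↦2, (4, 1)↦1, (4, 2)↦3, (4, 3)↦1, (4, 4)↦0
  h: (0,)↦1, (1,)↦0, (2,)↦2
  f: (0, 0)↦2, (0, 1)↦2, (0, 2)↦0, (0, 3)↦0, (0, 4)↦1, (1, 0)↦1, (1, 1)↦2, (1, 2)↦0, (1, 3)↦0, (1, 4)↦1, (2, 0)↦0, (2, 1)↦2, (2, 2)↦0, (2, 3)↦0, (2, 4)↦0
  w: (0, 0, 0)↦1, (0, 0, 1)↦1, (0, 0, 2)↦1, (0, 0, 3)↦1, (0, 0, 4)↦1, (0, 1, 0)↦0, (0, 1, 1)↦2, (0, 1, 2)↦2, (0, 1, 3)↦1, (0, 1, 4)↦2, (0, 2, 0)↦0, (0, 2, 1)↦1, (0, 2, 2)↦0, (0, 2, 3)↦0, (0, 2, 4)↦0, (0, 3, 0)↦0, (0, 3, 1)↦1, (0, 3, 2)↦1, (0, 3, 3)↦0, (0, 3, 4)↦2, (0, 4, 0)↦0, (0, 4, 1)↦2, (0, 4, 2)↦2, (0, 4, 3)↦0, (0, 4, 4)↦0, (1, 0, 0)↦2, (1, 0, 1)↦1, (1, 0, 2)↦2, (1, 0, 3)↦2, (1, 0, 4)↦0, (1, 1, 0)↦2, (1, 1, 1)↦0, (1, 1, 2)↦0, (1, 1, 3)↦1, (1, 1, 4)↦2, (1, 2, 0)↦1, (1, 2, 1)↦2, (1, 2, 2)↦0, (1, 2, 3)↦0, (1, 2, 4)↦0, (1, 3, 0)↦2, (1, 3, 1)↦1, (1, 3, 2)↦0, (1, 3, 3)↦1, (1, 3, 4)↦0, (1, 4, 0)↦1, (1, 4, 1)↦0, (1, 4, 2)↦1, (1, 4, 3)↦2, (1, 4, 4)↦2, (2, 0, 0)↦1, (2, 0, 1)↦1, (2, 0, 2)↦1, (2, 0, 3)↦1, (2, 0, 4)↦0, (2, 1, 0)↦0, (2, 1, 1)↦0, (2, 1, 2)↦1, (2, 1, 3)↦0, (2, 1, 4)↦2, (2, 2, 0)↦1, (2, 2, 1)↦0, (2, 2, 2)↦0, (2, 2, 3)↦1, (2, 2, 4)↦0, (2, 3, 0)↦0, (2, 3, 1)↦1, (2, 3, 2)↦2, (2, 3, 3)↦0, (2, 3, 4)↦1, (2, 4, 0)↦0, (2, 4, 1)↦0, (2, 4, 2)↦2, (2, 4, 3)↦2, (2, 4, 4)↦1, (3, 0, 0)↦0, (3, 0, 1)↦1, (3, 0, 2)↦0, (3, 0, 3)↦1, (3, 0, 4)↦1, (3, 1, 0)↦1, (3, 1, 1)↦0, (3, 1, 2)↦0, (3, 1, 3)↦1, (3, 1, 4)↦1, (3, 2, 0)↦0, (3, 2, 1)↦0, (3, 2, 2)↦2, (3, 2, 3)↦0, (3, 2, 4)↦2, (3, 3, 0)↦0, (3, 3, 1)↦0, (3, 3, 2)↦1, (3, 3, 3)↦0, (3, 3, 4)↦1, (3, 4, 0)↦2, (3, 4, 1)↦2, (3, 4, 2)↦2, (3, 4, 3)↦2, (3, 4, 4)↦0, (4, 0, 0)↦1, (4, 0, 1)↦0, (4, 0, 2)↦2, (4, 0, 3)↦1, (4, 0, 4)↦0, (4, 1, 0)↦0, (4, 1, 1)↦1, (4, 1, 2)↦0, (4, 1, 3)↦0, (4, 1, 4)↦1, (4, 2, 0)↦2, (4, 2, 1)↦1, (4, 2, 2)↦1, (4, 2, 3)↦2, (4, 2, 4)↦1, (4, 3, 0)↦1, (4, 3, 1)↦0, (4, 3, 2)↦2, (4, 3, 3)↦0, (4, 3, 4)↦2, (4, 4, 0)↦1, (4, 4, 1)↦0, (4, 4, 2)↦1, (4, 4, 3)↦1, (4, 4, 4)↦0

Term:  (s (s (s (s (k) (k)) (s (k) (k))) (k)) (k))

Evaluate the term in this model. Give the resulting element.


  k = 4
  k = 4
  (s (k) (k)) = s(4, 4) = 0
  k = 4
  k = 4
  (s (k) (k)) = s(4, 4) = 0
  (s (s (k) (k)) (s (k) (k))) = s(0, 0) = 0
  k = 4
  (s (s (s (k) (k)) (s (k) (k))) (k)) = s(0, 4) = 1
  k = 4
  (s (s (s (s (k) (k)) (s (k) (k))) (k)) (k)) = s(1, 4) = 1

value = 1


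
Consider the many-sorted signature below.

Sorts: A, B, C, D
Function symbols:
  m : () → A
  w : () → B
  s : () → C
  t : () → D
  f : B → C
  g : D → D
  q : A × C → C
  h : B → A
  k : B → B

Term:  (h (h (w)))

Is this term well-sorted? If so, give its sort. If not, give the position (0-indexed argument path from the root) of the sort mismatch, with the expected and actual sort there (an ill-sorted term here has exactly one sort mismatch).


ill-sorted at position [0]: expected B, got A

    (w) : B
  (h (w)) : A
(h (h (w))) : ✗ arg 0 at [0] has sort A, expected B


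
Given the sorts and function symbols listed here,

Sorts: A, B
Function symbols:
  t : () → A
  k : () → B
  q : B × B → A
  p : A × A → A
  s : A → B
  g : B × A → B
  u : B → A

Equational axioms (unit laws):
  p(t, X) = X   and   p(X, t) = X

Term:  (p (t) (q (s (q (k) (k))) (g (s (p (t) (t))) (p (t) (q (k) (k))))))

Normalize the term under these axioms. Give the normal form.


1. (p (t) (q (s (q (k) (k))) (g (s (p (t) (t))) (p (t) (q (k) (k))))))  →  (q (s (q (k) (k))) (g (s (p (t) (t))) (p (t) (q (k) (k)))))
2. (q (s (q (k) (k))) (g (s (p (t) (t))) (p (t) (q (k) (k)))))  →  (q (s (q (k) (k))) (g (s (t)) (p (t) (q (k) (k)))))
3. (q (s (q (k) (k))) (g (s (t)) (p (t) (q (k) (k)))))  →  (q (s (q (k) (k))) (g (s (t)) (q (k) (k))))

normal form = (q (s (q (k) (k))) (g (s (t)) (q (k) (k))))


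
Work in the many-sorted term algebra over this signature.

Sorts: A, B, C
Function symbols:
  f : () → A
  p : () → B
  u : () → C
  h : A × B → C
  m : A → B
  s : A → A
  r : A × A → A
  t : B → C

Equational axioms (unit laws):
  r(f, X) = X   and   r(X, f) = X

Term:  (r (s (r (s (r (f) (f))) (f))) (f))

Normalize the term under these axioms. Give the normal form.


normal form = (s (s (f)))

1. (r (s (r (s (r (f) (f))) (f))) (f))  →  (s (r (s (r (f) (f))) (f)))
2. (s (r (s (r (f) (f))) (f)))  →  (s (s (r (f) (f))))
3. (s (s (r (f) (f))))  →  (s (s (f)))


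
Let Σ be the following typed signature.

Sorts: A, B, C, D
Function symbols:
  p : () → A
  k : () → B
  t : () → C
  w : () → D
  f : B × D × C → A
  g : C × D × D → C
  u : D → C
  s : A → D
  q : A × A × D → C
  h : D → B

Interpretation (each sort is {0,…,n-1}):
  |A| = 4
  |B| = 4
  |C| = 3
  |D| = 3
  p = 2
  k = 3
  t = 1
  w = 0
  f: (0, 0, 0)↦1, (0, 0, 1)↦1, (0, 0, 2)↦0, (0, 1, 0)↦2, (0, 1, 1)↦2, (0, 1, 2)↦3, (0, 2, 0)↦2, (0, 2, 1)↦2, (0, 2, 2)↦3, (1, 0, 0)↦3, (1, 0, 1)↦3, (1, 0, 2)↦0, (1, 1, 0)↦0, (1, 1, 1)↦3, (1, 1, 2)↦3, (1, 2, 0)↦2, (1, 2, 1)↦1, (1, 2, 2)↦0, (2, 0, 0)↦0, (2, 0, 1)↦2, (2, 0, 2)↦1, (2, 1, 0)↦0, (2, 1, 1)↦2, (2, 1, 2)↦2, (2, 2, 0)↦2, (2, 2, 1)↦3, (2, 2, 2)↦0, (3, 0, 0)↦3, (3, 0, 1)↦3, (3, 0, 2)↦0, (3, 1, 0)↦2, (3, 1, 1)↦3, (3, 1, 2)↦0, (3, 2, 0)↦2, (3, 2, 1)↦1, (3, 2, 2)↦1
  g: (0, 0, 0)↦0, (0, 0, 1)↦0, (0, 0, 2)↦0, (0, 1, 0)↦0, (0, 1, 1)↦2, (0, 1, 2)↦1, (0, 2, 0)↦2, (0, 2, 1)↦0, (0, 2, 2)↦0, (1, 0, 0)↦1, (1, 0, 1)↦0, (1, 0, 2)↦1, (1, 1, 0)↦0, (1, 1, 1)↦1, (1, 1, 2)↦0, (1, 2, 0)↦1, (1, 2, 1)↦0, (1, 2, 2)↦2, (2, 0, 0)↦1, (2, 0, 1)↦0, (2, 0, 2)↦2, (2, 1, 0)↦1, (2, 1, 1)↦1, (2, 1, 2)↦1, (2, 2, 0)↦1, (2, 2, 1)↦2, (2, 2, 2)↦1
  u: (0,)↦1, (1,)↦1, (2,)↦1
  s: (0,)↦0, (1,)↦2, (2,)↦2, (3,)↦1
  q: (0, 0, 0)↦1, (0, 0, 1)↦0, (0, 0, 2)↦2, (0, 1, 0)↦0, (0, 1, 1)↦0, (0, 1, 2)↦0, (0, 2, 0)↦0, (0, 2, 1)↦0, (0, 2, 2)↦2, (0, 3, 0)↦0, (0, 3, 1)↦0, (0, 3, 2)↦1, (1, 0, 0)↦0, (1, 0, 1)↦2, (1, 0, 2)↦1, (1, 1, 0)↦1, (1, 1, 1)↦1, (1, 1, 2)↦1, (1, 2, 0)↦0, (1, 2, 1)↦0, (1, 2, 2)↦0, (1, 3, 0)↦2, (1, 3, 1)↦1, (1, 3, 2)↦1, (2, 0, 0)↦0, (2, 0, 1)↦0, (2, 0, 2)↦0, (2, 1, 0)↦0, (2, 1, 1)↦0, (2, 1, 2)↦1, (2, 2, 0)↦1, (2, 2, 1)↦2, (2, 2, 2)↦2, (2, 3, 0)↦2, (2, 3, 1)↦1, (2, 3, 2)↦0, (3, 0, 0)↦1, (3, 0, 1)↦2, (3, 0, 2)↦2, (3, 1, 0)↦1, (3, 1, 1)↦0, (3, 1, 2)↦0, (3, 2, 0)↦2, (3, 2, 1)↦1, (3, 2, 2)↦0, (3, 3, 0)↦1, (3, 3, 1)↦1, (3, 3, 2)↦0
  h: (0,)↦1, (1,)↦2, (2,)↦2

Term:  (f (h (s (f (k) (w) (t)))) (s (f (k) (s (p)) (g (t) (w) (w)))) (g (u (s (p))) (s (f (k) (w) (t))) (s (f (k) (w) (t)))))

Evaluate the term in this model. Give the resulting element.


  k = 3
  w = 0
  t = 1
  (f (k) (w) (t)) = f(3, 0, 1) = 3
  (s (f (k) (w) (t))) = s(3,) = 1
  (h (s (f (k) (w) (t)))) = h(1,) = 2
  k = 3
  p = 2
  (s (p)) = s(2,) = 2
  t = 1
  w = 0
  w = 0
  (g (t) (w) (w)) = g(1, 0, 0) = 1
  (f (k) (s (p)) (g (t) (w) (w))) = f(3, 2, 1) = 1
  (s (f (k) (s (p)) (g (t) (w) (w)))) = s(1,) = 2
  p = 2
  (s (p)) = s(2,) = 2
  (u (s (p))) = u(2,) = 1
  k = 3
  w = 0
  t = 1
  (f (k) (w) (t)) = f(3, 0, 1) = 3
  (s (f (k) (w) (t))) = s(3,) = 1
  k = 3
  w = 0
  t = 1
  (f (k) (w) (t)) = f(3, 0, 1) = 3
  (s (f (k) (w) (t))) = s(3,) = 1
  (g (u (s (p))) (s (f (k) (w) (t))) (s (f (k) (w) (t)))) = g(1, 1, 1) = 1
  (f (h (s (f (k) (w) (t)))) (s (f (k) (s (p)) (g (t) (w) (w)))) (g (u (s (p))) (s (f (k) (w) (t))) (s (f (k) (w) (t))))) = f(2, 2, 1) = 3

value = 3


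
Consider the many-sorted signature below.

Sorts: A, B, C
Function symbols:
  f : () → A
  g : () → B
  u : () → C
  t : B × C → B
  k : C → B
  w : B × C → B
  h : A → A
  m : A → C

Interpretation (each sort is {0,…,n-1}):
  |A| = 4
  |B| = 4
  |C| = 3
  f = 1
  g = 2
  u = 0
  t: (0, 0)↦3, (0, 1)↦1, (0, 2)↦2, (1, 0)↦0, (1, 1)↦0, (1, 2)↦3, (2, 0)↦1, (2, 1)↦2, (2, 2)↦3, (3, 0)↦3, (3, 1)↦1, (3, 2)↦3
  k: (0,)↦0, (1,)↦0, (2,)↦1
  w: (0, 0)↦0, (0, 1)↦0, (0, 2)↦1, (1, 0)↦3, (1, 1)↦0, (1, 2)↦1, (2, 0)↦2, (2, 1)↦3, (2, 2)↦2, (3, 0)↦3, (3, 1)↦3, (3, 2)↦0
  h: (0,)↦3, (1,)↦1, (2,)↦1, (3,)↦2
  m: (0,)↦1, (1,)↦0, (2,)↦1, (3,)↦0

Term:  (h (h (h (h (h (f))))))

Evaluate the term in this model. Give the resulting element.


value = 1

  f = 1
  (h (f)) = h(1,) = 1
  (h (h (f))) = h(1,) = 1
  (h (h (h (f)))) = h(1,) = 1
  (h (h (h (h (f))))) = h(1,) = 1
  (h (h (h (h (h (f)))))) = h(1,) = 1


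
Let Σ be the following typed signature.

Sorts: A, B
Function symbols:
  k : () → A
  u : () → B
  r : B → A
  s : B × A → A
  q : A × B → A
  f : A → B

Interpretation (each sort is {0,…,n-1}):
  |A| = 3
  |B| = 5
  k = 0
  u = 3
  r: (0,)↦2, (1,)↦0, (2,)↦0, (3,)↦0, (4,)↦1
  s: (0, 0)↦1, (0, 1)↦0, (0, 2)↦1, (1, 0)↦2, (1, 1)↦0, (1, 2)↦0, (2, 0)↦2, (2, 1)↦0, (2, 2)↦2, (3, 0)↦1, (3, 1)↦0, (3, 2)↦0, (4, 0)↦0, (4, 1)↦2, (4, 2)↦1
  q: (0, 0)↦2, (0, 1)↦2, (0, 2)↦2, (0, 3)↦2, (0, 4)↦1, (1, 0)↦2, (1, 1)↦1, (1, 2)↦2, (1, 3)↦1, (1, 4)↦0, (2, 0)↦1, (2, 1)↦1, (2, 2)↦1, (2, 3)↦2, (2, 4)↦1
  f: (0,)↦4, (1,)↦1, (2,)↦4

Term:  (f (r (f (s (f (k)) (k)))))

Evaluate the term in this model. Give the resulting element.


value = 1

  k = 0
  (f (k)) = f(0,) = 4
  k = 0
  (s (f (k)) (k)) = s(4, 0) = 0
  (f (s (f (k)) (k))) = f(0,) = 4
  (r (f (s (f (k)) (k)))) = r(4,) = 1
  (f (r (f (s (f (k)) (k))))) = f(1,) = 1


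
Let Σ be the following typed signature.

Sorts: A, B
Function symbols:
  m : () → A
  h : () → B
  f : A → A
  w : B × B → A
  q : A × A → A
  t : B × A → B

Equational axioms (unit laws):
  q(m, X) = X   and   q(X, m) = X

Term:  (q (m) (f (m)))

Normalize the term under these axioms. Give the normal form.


1. (q (m) (f (m)))  →  (f (m))

normal form = (f (m))


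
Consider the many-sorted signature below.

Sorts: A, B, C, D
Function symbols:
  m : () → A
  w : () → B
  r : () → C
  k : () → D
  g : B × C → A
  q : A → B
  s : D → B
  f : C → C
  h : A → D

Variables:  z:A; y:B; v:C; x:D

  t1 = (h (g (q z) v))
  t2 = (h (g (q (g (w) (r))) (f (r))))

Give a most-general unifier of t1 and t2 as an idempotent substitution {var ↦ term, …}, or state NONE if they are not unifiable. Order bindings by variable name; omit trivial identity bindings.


{v ↦ (f (r)), z ↦ (g (w) (r))}


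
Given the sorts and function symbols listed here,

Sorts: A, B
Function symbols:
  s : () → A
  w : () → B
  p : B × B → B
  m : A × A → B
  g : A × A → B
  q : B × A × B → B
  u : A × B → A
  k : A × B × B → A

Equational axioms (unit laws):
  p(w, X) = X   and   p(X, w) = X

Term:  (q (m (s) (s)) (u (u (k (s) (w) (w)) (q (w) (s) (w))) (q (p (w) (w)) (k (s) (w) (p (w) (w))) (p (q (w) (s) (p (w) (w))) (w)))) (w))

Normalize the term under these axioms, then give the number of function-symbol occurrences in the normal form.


1. (q (m (s) (s)) (u (u (k (s) (w) (w)) (q (w) (s) (w))) (q (p (w) (w)) (k (s) (w) (p (w) (w))) (p (q (w) (s) (p (w) (w))) (w)))) (w))  →  (q (m (s) (s)) (u (u (k (s) (w) (w)) (q (w) (s) (w))) (q (w) (k (s) (w) (p (w) (w))) (p (q (w) (s) (p (w) (w))) (w)))) (w))
2. (q (m (s) (s)) (u (u (k (s) (w) (w)) (q (w) (s) (w))) (q (w) (k (s) (w) (p (w) (w))) (p (q (w) (s) (p (w) (w))) (w)))) (w))  →  (q (m (s) (s)) (u (u (k (s) (w) (w)) (q (w) (s) (w))) (q (w) (k (s) (w) (w)) (p (q (w) (s) (p (w) (w))) (w)))) (w))
3. (q (m (s) (s)) (u (u (k (s) (w) (w)) (q (w) (s) (w))) (q (w) (k (s) (w) (w)) (p (q (w) (s) (p (w) (w))) (w)))) (w))  →  (q (m (s) (s)) (u (u (k (s) (w) (w)) (q (w) (s) (w))) (q (w) (k (s) (w) (w)) (q (w) (s) (p (w) (w))))) (w))
4. (q (m (s) (s)) (u (u (k (s) (w) (w)) (q (w) (s) (w))) (q (w) (k (s) (w) (w)) (q (w) (s) (p (w) (w))))) (w))  →  (q (m (s) (s)) (u (u (k (s) (w) (w)) (q (w) (s) (w))) (q (w) (k (s) (w) (w)) (q (w) (s) (w)))) (w))
normal form: (q (m (s) (s)) (u (u (k (s) (w) (w)) (q (w) (s) (w))) (q (w) (k (s) (w) (w)) (q (w) (s) (w)))) (w))

size = 25


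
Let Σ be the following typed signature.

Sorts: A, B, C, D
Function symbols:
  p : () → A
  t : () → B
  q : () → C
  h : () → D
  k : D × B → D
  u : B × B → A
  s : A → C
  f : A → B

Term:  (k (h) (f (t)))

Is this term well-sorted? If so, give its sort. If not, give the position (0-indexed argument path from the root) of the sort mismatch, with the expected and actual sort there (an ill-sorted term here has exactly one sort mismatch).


ill-sorted at position [1, 0]: expected A, got B

  (h) : D
    (t) : B
  (f (t)) : ✗ arg 0 at [1, 0] has sort B, expected A


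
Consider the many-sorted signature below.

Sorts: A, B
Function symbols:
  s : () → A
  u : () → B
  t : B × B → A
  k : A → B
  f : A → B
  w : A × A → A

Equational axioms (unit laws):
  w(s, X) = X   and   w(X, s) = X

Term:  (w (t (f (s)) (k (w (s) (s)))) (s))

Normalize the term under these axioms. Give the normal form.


normal form = (t (f (s)) (k (s)))

1. (w (t (f (s)) (k (w (s) (s)))) (s))  →  (t (f (s)) (k (w (s) (s))))
2. (t (f (s)) (k (w (s) (s))))  →  (t (f (s)) (k (s)))


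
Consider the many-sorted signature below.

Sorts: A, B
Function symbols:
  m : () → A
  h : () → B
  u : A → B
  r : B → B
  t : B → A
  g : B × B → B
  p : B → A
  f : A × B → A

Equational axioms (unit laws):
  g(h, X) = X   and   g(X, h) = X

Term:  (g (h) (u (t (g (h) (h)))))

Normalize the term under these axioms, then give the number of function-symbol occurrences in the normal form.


size = 3

1. (g (h) (u (t (g (h) (h)))))  →  (u (t (g (h) (h))))
2. (u (t (g (h) (h))))  →  (u (t (h)))
normal form: (u (t (h)))


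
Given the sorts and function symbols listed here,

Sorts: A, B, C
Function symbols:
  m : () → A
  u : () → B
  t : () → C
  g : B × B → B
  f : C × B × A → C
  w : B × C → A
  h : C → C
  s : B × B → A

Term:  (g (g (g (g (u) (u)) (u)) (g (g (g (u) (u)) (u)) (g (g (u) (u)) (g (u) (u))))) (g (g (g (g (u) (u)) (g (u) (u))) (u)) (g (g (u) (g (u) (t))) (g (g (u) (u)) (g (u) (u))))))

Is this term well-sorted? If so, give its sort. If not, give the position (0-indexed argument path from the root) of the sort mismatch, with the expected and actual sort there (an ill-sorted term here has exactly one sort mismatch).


        (u) : B
        (u) : B
      (g (u) (u)) : B
      (u) : B
    (g (g (u) (u)) (u)) : B
          (u) : B
          (u) : B
        (g (u) (u)) : B
        (u) : B
      (g (g (u) (u)) (u)) : B
          (u) : B
          (u) : B
        (g (u) (u)) : B
          (u) : B
          (u) : B
        (g (u) (u)) : B
      (g (g (u) (u)) (g (u) (u))) : B
    (g (g (g (u) (u)) (u)) (g (g (u) (u)) (g (u) (u)))) : B
  (g (g (g (u) (u)) (u)) (g (g (g (u) (u)) (u)) (g (g (u) (u)) (g (u) (u))))) : B
          (u) : B
          (u) : B
        (g (u) (u)) : B
          (u) : B
          (u) : B
        (g (u) (u)) : B
      (g (g (u) (u)) (g (u) (u))) : B
      (u) : B
    (g (g (g (u) (u)) (g (u) (u))) (u)) : B
        (u) : B
          (u) : B
          (t) : C
        (g (u) (t)) : ✗ arg 1 at [1, 1, 0, 1, 1] has sort C, expected B
          (u) : B
          (u) : B
        (g (u) (u)) : B
          (u) : B
          (u) : B
        (g (u) (u)) : B
      (g (g (u) (u)) (g (u) (u))) : B

ill-sorted at position [1, 1, 0, 1, 1]: expected B, got C


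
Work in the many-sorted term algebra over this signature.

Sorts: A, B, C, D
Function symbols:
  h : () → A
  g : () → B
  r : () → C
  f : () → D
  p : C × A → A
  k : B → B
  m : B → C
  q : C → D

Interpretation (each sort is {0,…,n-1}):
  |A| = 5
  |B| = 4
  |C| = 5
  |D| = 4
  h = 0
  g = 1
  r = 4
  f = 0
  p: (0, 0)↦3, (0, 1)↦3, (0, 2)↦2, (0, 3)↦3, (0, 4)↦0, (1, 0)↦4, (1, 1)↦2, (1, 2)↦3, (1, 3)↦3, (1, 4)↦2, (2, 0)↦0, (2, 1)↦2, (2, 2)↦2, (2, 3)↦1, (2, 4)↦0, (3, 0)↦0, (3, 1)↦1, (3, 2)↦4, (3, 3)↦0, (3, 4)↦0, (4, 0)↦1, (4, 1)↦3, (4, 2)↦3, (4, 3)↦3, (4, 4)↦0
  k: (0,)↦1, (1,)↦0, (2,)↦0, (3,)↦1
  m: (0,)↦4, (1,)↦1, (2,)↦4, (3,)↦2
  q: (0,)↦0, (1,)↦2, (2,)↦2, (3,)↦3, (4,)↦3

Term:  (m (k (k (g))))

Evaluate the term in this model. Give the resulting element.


value = 1

  g = 1
  (k (g)) = k(1,) = 0
  (k (k (g))) = k(0,) = 1
  (m (k (k (g)))) = m(1,) = 1


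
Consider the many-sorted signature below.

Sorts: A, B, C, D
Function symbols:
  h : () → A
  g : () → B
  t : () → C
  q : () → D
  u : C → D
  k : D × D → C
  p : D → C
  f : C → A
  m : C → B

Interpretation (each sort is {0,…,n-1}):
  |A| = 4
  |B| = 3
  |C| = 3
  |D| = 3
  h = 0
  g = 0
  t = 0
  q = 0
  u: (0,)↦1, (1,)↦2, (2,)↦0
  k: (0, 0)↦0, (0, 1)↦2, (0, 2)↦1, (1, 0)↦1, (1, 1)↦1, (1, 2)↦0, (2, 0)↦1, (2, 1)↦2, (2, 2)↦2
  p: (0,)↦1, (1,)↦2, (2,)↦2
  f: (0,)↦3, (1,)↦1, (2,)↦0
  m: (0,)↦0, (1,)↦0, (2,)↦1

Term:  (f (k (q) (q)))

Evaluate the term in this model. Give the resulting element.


value = 3

  q = 0
  q = 0
  (k (q) (q)) = k(0, 0) = 0
  (f (k (q) (q))) = f(0,) = 3


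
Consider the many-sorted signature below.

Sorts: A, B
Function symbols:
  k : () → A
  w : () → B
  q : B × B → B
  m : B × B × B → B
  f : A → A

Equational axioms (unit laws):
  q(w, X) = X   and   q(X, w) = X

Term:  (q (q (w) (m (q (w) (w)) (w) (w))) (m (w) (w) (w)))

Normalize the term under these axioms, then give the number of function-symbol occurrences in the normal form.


size = 9

1. (q (q (w) (m (q (w) (w)) (w) (w))) (m (w) (w) (w)))  →  (q (m (q (w) (w)) (w) (w)) (m (w) (w) (w)))
2. (q (m (q (w) (w)) (w) (w)) (m (w) (w) (w)))  →  (q (m (w) (w) (w)) (m (w) (w) (w)))
normal form: (q (m (w) (w) (w)) (m (w) (w) (w)))


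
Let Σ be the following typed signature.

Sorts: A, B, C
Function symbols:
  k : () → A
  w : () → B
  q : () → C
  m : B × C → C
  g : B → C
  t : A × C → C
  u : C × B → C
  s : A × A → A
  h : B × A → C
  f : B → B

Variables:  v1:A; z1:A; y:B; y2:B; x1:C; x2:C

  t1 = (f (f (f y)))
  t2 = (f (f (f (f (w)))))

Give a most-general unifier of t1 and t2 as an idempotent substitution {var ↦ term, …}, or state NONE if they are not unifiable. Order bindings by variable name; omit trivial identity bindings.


{y ↦ (f (w))}


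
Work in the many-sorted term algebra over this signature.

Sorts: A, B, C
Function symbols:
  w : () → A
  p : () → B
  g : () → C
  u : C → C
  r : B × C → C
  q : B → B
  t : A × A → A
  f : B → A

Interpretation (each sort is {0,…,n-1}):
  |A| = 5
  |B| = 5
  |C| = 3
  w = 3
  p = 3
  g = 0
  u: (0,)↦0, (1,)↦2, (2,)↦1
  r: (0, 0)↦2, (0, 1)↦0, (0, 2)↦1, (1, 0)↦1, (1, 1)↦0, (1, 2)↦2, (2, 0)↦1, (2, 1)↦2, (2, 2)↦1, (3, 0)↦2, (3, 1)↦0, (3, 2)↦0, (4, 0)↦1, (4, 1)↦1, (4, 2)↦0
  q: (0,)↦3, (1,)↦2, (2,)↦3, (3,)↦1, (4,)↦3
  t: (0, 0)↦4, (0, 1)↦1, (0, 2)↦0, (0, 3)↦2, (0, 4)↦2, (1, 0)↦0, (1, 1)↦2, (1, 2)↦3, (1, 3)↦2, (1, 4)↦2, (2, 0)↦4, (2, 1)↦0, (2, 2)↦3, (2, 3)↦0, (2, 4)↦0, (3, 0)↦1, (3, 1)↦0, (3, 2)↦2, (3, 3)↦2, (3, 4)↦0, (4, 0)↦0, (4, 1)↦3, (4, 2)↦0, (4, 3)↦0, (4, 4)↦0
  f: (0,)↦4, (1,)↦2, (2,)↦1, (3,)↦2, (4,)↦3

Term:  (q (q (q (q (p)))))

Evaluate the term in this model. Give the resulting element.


value = 1

  p = 3
  (q (p)) = q(3,) = 1
  (q (q (p))) = q(1,) = 2
  (q (q (q (p)))) = q(2,) = 3
  (q (q (q (q (p))))) = q(3,) = 1


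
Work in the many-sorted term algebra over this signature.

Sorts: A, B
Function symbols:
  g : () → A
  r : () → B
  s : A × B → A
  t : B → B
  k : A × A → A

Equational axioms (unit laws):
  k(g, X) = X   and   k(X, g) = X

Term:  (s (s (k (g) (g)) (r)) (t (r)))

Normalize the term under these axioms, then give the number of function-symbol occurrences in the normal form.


1. (s (s (k (g) (g)) (r)) (t (r)))  →  (s (s (g) (r)) (t (r)))
normal form: (s (s (g) (r)) (t (r)))

size = 6


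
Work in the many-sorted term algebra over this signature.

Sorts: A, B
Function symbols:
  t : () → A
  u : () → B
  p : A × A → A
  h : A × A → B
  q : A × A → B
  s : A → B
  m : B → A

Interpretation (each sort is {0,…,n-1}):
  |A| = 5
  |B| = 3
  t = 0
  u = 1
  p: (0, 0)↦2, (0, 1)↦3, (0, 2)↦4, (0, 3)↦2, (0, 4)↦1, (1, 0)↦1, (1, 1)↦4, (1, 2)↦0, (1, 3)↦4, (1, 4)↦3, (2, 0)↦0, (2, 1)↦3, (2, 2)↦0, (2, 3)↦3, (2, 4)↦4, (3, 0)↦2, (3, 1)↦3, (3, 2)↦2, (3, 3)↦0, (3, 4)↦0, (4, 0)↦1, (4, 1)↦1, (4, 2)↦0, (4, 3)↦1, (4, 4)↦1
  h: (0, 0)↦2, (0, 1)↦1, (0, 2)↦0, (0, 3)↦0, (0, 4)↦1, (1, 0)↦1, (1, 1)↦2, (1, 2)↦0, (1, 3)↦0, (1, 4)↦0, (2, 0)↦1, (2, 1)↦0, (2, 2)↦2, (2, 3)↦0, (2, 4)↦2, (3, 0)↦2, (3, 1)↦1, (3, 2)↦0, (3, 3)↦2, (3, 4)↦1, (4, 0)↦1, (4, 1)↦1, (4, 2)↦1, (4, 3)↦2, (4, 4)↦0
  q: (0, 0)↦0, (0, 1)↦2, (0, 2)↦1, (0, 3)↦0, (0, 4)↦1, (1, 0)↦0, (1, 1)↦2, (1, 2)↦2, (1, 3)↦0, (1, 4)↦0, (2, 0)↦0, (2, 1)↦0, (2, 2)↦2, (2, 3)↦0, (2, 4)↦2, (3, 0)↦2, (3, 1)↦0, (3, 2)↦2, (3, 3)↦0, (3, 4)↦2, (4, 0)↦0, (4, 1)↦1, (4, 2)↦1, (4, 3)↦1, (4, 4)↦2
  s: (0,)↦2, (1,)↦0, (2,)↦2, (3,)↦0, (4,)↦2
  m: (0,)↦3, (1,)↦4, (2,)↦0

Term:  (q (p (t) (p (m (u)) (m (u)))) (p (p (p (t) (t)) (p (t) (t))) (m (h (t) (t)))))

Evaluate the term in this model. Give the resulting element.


value = 2

  t = 0
  u = 1
  (m (u)) = m(1,) = 4
  u = 1
  (m (u)) = m(1,) = 4
  (p (m (u)) (m (u))) = p(4, 4) = 1
  (p (t) (p (m (u)) (m (u)))) = p(0, 1) = 3
  t = 0
  t = 0
  (p (t) (t)) = p(0, 0) = 2
  t = 0
  t = 0
  (p (t) (t)) = p(0, 0) = 2
  (p (p (t) (t)) (p (t) (t))) = p(2, 2) = 0
  t = 0
  t = 0
  (h (t) (t)) = h(0, 0) = 2
  (m (h (t) (t))) = m(2,) = 0
  (p (p (p (t) (t)) (p (t) (t))) (m (h (t) (t)))) = p(0, 0) = 2
  (q (p (t) (p (m (u)) (m (u)))) (p (p (p (t) (t)) (p (t) (t))) (m (h (t) (t))))) = q(3, 2) = 2


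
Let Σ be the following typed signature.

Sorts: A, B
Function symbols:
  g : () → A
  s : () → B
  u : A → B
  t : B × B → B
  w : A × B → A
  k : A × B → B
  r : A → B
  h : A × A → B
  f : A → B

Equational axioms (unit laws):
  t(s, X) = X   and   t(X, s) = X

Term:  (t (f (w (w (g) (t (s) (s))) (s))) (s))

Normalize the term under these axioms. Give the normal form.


normal form = (f (w (w (g) (s)) (s)))

1. (t (f (w (w (g) (t (s) (s))) (s))) (s))  →  (f (w (w (g) (t (s) (s))) (s)))
2. (f (w (w (g) (t (s) (s))) (s)))  →  (f (w (w (g) (s)) (s)))


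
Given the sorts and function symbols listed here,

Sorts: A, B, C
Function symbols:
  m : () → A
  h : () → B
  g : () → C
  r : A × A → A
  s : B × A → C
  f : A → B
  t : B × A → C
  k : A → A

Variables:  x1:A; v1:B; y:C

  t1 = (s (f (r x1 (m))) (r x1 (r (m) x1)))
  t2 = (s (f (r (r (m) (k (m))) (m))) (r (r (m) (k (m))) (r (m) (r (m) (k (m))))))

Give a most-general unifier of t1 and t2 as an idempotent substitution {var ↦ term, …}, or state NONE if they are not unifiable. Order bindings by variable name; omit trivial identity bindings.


{x1 ↦ (r (m) (k (m)))}


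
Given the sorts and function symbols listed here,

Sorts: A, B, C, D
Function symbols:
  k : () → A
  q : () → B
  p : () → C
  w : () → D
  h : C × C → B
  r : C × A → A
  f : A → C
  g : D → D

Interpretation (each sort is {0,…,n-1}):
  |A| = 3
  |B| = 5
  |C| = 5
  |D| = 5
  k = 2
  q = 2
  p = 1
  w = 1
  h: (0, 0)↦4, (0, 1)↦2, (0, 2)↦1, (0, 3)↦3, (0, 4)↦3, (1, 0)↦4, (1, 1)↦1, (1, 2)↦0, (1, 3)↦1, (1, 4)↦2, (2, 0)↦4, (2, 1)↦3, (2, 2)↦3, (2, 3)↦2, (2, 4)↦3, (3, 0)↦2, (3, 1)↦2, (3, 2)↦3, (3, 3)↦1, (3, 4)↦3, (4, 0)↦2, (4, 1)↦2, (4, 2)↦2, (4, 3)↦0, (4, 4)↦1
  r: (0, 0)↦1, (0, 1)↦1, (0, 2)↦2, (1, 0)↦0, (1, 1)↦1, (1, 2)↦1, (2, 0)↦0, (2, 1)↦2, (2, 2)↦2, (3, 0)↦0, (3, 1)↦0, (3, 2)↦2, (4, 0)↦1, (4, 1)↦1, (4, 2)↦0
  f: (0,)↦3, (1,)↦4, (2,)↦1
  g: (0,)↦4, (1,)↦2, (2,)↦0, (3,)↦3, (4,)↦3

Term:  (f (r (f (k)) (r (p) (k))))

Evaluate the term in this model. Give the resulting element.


  k = 2
  (f (k)) = f(2,) = 1
  p = 1
  k = 2
  (r (p) (k)) = r(1, 2) = 1
  (r (f (k)) (r (p) (k))) = r(1, 1) = 1
  (f (r (f (k)) (r (p) (k)))) = f(1,) = 4

value = 4


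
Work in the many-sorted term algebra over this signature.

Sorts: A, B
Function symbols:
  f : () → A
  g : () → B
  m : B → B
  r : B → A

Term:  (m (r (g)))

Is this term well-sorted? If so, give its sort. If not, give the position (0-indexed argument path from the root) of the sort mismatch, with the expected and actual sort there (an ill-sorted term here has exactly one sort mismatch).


    (g) : B
  (r (g)) : A
(m (r (g))) : ✗ arg 0 at [0] has sort A, expected B

ill-sorted at position [0]: expected B, got A


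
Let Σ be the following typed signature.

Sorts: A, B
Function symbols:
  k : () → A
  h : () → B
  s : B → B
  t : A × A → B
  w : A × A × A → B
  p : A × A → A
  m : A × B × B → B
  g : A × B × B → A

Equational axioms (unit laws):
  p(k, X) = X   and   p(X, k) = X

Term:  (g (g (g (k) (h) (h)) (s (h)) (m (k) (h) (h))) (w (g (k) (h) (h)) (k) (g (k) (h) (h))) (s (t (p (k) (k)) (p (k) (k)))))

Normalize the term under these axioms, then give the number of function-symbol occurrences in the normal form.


size = 26

1. (g (g (g (k) (h) (h)) (s (h)) (m (k) (h) (h))) (w (g (k) (h) (h)) (k) (g (k) (h) (h))) (s (t (p (k) (k)) (p (k) (k)))))  →  (g (g (g (k) (h) (h)) (s (h)) (m (k) (h) (h))) (w (g (k) (h) (h)) (k) (g (k) (h) (h))) (s (t (k) (p (k) (k)))))
2. (g (g (g (k) (h) (h)) (s (h)) (m (k) (h) (h))) (w (g (k) (h) (h)) (k) (g (k) (h) (h))) (s (t (k) (p (k) (k)))))  →  (g (g (g (k) (h) (h)) (s (h)) (m (k) (h) (h))) (w (g (k) (h) (h)) (k) (g (k) (h) (h))) (s (t (k) (k))))
normal form: (g (g (g (k) (h) (h)) (s (h)) (m (k) (h) (h))) (w (g (k) (h) (h)) (k) (g (k) (h) (h))) (s (t (k) (k))))
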